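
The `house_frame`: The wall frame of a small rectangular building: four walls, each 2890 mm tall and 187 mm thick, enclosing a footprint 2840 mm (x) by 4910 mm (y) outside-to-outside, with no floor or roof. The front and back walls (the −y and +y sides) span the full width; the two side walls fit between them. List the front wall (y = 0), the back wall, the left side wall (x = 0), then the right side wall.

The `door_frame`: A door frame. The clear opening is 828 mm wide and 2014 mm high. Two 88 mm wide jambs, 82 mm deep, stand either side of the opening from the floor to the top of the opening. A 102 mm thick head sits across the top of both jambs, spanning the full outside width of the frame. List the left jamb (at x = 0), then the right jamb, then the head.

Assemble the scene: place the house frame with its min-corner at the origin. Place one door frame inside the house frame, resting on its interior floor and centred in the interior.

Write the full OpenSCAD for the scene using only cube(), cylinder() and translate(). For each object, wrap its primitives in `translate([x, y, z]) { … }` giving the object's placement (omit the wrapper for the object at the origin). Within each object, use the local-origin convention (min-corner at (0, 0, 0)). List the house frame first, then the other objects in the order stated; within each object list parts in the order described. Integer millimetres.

cube([2840, 187, 2890]);
translate([0, 4723, 0]) cube([2840, 187, 2890]);
translate([0, 187, 0]) cube([187, 4536, 2890]);
translate([2653, 187, 0]) cube([187, 4536, 2890]);
translate([918, 2414, 0]) {
  cube([88, 82, 2014]);
  translate([916, 0, 0]) cube([88, 82, 2014]);
  translate([0, 0, 2014]) cube([1004, 82, 102]);
}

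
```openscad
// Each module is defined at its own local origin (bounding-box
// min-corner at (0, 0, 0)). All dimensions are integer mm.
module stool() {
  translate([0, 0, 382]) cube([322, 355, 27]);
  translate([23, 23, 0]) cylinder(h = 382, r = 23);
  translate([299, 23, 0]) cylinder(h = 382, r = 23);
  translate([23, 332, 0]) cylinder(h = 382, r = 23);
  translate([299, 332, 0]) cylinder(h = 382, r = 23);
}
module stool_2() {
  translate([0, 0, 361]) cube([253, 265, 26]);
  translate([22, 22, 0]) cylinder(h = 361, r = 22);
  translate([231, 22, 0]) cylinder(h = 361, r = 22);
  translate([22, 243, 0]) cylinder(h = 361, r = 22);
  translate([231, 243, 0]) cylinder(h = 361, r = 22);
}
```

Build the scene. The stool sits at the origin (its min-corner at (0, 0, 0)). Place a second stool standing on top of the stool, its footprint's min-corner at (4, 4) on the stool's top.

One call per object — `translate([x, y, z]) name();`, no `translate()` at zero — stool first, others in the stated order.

stool();
translate([4, 4, 409]) stool_2();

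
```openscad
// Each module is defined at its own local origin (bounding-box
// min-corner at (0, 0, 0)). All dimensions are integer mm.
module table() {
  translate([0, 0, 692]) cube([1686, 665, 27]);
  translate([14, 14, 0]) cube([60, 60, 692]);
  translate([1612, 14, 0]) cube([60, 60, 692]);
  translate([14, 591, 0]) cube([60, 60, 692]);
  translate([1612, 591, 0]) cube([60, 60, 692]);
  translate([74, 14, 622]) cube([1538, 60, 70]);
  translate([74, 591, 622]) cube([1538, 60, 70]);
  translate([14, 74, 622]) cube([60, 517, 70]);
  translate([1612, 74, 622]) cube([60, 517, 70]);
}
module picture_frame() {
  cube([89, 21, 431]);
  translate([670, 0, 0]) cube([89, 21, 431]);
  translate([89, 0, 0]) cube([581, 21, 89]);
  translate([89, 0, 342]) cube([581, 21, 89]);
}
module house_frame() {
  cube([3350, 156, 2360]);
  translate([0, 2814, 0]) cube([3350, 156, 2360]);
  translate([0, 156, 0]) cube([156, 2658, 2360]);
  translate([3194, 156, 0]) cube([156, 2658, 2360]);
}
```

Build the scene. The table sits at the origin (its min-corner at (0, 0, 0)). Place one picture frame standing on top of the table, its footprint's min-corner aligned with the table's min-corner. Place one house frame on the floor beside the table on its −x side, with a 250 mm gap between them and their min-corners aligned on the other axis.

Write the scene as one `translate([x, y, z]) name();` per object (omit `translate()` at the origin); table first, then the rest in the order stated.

table();
translate([0, 0, 719]) picture_frame();
translate([-3600, 0, 0]) house_frame();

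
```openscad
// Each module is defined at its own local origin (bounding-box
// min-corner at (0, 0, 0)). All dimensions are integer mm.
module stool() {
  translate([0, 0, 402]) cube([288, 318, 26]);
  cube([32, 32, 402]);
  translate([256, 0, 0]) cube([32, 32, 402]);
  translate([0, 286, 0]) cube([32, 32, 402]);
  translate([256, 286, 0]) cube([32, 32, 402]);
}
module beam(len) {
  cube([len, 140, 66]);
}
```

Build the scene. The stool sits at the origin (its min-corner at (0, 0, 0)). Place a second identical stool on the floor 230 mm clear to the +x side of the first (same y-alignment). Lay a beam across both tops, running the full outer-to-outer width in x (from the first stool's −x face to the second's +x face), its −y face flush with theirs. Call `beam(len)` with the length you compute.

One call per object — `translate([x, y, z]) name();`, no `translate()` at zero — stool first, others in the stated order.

stool();
translate([518, 0, 0]) stool();
translate([0, 0, 428]) beam(806);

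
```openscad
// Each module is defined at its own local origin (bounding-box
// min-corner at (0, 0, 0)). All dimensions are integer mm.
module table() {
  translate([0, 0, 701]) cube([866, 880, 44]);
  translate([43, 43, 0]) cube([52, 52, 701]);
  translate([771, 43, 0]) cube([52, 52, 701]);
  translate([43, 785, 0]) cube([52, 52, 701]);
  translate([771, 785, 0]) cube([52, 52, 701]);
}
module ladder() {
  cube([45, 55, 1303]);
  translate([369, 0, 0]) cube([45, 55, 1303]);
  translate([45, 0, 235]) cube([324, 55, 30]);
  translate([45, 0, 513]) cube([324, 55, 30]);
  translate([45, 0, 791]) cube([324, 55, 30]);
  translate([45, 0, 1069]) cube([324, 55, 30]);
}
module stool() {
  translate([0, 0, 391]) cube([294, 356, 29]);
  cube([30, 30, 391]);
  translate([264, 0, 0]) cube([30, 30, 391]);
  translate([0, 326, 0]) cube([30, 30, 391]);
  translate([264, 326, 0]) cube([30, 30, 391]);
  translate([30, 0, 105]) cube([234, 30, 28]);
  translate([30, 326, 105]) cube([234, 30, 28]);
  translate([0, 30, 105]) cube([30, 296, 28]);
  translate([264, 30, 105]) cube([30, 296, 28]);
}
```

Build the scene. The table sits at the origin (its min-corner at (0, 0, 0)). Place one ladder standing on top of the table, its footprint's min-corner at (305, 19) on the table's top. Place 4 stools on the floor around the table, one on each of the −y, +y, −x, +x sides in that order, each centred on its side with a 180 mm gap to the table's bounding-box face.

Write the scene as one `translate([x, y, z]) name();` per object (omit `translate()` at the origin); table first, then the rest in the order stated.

table();
translate([305, 19, 745]) ladder();
translate([286, -536, 0]) stool();
translate([286, 1060, 0]) stool();
translate([-474, 262, 0]) stool();
translate([1046, 262, 0]) stool();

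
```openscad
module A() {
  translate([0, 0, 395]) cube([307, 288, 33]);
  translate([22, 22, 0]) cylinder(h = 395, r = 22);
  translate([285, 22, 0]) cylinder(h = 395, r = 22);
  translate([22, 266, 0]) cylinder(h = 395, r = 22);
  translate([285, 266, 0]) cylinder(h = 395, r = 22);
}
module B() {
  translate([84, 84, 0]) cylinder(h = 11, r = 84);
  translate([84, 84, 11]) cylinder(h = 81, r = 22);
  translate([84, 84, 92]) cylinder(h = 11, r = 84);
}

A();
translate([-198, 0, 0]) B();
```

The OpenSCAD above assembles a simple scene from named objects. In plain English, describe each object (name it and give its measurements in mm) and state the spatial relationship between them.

A is a four-legged stool. The seat is a 307×288×33 mm slab whose top surface is at z = 428 mm; four round legs, each 44 mm in diameter, run from the floor (z = 0) to the underside of the seat, each leg's axis is inset half a diameter from the nearest pair of seat edges (so the leg's bounding box is flush with the corner).

B is a spool: two coaxial disc flanges of radius 84 mm and thickness 11 mm, joined by a core cylinder of radius 22 mm and height 81 mm. The lower flange rests on z = 0 and the three cylinders share a vertical axis.

The spool is on the floor beside the stool on its −x side.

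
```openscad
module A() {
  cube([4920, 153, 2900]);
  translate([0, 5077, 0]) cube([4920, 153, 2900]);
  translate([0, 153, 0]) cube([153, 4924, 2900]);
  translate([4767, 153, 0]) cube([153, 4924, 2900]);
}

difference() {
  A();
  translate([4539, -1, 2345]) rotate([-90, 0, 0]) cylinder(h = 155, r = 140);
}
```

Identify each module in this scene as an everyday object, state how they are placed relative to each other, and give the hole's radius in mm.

A is a house frame. The house frame has a circular hole through its front wall. The hole's radius is 140 mm.

The subtracted cylinder has r = 140 mm.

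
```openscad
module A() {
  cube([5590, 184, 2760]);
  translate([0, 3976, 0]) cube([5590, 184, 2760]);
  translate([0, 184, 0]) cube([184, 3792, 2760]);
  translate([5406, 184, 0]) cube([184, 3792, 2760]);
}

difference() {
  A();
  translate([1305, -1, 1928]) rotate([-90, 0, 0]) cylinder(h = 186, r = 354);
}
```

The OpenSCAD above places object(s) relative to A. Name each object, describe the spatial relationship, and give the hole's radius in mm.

The subtracted cylinder has r = 354 mm.

A is a house frame. The house frame has a circular hole through its front wall. The hole's radius is 354 mm.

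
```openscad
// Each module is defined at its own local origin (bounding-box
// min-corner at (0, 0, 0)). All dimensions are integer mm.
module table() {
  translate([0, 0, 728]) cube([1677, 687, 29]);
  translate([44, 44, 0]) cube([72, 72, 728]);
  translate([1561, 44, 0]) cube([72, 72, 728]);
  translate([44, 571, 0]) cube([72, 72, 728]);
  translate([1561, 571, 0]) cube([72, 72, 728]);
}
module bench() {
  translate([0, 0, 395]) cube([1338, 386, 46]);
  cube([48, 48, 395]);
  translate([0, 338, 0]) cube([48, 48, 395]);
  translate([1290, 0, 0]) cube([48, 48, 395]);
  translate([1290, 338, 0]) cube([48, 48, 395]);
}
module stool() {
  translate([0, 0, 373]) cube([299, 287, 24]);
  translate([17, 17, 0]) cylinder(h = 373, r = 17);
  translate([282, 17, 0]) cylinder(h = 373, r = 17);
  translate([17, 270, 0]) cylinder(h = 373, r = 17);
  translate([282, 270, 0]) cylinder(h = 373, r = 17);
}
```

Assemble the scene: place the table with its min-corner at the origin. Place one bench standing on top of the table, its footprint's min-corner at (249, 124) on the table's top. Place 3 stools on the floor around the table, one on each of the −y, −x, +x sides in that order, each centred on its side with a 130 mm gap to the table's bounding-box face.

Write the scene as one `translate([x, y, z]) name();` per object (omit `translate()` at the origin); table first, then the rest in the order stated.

table();
translate([249, 124, 757]) bench();
translate([689, -417, 0]) stool();
translate([-429, 200, 0]) stool();
translate([1807, 200, 0]) stool();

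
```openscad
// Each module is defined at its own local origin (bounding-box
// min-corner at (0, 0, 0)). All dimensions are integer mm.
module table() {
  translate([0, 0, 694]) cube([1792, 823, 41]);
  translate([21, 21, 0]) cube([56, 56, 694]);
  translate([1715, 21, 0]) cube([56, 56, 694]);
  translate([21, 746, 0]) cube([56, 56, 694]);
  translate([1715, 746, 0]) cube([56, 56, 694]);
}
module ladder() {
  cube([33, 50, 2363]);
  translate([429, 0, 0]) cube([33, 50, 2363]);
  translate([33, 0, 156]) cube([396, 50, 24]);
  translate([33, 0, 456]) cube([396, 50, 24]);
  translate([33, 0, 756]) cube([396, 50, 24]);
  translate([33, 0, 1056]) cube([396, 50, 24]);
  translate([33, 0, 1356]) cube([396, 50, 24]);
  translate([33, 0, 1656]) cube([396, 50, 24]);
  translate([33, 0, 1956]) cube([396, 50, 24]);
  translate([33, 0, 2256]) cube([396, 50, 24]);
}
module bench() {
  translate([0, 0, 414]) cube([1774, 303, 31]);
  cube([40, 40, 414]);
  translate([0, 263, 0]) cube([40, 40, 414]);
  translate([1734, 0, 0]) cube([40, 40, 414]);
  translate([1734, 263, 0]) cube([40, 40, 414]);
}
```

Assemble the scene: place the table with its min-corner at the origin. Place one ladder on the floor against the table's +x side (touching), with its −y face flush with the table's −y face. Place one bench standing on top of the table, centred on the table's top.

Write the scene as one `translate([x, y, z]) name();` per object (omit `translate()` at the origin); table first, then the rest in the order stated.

table();
translate([1792, 0, 0]) ladder();
translate([9, 260, 735]) bench();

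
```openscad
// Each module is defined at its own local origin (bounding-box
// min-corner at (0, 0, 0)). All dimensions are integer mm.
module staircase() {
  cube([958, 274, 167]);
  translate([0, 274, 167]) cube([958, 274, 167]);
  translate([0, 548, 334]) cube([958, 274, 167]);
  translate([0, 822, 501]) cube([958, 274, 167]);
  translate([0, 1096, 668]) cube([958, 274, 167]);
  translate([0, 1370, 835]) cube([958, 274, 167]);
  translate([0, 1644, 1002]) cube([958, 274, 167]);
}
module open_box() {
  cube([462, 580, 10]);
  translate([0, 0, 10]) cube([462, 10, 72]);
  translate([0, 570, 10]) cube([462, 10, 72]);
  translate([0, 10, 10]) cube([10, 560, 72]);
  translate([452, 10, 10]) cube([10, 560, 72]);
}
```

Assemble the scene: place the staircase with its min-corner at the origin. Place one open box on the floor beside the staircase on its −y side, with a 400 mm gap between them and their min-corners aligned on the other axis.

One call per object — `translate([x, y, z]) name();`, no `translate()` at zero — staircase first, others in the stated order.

staircase();
translate([0, -980, 0]) open_box();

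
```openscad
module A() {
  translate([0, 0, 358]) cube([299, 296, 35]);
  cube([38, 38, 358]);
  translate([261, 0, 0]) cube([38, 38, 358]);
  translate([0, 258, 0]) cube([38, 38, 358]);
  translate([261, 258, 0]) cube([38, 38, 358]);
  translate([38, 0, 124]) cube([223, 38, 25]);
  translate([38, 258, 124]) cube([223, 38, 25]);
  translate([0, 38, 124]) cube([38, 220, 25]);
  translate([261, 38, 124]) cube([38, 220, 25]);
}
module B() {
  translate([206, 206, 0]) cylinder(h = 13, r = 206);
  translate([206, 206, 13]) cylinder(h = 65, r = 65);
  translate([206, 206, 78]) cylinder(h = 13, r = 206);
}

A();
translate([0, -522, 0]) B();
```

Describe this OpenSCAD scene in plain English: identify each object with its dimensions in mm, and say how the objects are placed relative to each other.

A is a simple wooden stool: a rectangular seat 299 mm (x) by 296 mm (y), 35 mm thick, top face at z = 393 mm, on four square legs, each 38×38 mm in cross-section. The legs rest on z = 0, each flush with a corner of the seat. Four stretchers, 38 mm wide and 25 mm tall, connect adjacent legs with their undersides at z = 124 mm, each running between the inner faces of the legs it joins and aligned with the legs' outer faces on the other axis.

B is a spool: two coaxial disc flanges of radius 206 mm and thickness 13 mm, joined by a core cylinder of radius 65 mm and height 65 mm. The lower flange rests on z = 0 and the three cylinders share a vertical axis.

The spool is on the floor beside the stool on its −y side.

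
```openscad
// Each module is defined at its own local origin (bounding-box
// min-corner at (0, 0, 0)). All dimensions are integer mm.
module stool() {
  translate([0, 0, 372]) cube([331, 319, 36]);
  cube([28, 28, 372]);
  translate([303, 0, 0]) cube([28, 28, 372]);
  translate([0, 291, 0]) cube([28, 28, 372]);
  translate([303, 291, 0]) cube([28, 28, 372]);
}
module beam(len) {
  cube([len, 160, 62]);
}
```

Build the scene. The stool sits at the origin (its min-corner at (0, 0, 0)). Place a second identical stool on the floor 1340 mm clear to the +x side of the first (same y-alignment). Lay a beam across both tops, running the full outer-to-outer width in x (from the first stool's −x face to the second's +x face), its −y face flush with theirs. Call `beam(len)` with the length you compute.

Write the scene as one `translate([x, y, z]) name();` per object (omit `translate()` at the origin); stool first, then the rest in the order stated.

stool();
translate([1671, 0, 0]) stool();
translate([0, 0, 408]) beam(2002);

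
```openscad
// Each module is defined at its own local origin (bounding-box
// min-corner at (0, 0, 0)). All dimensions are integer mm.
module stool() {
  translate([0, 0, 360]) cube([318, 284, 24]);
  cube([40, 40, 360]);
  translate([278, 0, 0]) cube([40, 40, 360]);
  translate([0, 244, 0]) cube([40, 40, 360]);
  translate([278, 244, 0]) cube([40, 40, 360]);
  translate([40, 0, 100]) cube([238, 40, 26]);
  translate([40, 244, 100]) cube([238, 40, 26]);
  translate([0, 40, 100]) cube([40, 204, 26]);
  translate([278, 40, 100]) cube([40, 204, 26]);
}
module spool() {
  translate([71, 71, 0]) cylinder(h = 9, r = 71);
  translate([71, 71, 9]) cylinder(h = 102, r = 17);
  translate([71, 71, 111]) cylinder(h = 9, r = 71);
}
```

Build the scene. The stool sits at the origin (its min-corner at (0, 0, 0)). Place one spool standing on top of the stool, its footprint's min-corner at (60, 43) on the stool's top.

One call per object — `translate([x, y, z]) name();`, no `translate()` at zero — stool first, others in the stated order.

stool();
translate([60, 43, 384]) spool();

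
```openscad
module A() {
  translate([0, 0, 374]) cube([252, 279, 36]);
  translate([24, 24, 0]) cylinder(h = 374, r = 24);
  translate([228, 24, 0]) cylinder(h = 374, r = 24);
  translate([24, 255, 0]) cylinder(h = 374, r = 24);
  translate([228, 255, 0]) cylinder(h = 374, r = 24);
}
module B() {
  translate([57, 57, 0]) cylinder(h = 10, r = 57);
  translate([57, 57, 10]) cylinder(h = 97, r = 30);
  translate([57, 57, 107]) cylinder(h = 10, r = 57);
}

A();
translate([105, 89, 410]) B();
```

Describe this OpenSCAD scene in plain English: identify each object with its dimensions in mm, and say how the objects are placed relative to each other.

A is a four-legged stool. The seat is 252×279 mm, 36 mm thick, top at z = 410 mm. It stands on four round legs, each 48 mm in diameter, from z = 0 to the seat underside, each leg's axis is inset half a diameter from the nearest pair of seat edges (so the leg's bounding box is flush with the corner).

B is a spool: two coaxial disc flanges of radius 57 mm and thickness 10 mm, joined by a core cylinder of radius 30 mm and height 97 mm. The lower flange rests on z = 0 and the three cylinders share a vertical axis.

The spool is on top of the stool.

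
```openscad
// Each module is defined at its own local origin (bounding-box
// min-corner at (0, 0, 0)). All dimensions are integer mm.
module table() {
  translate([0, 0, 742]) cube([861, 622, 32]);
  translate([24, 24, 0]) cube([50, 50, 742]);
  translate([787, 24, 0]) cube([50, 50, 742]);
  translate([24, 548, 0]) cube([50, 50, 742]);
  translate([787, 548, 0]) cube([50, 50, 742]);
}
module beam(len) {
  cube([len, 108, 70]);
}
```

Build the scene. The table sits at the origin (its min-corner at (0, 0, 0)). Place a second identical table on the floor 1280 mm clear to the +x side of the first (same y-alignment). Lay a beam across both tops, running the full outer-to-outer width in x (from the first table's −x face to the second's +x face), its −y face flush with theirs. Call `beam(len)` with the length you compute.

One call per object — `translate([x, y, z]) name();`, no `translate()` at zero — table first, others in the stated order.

table();
translate([2141, 0, 0]) table();
translate([0, 0, 774]) beam(3002);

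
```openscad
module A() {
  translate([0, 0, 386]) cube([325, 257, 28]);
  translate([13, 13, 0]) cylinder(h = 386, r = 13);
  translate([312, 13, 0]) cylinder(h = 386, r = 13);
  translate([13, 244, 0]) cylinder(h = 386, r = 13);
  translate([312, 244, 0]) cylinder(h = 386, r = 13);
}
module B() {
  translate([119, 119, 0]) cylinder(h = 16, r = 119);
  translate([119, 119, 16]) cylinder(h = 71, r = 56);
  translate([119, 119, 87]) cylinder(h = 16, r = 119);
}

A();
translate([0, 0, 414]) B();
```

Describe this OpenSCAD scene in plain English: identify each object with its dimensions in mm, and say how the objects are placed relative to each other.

A is a four-legged stool. The seat is a 325×257×28 mm slab whose top surface is at z = 414 mm; four round legs, each 26 mm in diameter, run from the floor (z = 0) to the underside of the seat, each leg's axis is inset half a diameter from the nearest pair of seat edges (so the leg's bounding box is flush with the corner).

B is a spool: two coaxial disc flanges of radius 119 mm and thickness 16 mm, joined by a core cylinder of radius 56 mm and height 71 mm. The lower flange rests on z = 0 and the three cylinders share a vertical axis.

The spool is on top of the stool.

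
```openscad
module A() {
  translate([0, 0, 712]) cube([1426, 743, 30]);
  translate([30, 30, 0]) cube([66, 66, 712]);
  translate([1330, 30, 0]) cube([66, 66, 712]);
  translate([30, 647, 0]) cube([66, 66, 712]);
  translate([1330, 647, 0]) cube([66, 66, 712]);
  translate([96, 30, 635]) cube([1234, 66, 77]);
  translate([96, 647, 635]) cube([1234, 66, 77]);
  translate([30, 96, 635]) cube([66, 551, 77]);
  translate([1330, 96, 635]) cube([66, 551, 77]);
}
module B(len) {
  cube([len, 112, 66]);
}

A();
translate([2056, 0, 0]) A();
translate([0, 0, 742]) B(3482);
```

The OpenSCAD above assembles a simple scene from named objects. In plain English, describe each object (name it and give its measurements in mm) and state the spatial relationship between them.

A is a rectangular dining table. The top is 1426×743×30 mm with its upper surface at z = 742 mm. It stands on four 66×66 mm square legs, each inset 30 mm from the nearest pair of top edges, running from the floor to the underside of the top. Four apron rails, 66 mm thick and 77 mm tall, run between adjacent legs with their top edges flush with the underside of the top and their outer faces flush with the legs' outer faces.

B is a rectangular beam 3482 mm long (x), 112 mm deep (y), 66 mm thick (z).

The beam spans the tops of two tables placed 630 mm apart, resting at z = 742 mm.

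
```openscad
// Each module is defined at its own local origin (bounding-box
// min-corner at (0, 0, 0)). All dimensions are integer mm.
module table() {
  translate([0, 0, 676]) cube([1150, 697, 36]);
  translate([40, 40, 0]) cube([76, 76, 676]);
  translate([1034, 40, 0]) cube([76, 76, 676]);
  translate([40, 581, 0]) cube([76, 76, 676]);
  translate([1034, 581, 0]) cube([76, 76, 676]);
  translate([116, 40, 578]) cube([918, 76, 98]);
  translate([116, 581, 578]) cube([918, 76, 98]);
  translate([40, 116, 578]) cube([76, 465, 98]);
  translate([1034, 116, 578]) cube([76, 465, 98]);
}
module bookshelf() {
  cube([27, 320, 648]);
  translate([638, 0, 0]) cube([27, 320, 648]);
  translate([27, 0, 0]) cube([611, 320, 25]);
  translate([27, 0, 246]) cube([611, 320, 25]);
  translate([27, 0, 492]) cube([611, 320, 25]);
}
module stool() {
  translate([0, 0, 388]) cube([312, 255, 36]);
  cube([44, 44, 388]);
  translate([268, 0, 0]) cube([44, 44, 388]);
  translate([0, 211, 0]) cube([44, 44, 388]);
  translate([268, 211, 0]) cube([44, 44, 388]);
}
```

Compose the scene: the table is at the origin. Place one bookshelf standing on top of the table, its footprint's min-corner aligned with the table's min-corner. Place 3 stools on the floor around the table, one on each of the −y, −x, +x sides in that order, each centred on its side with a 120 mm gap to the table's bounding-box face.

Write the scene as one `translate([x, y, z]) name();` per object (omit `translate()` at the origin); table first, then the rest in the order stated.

table();
translate([0, 0, 712]) bookshelf();
translate([419, -375, 0]) stool();
translate([-432, 221, 0]) stool();
translate([1270, 221, 0]) stool();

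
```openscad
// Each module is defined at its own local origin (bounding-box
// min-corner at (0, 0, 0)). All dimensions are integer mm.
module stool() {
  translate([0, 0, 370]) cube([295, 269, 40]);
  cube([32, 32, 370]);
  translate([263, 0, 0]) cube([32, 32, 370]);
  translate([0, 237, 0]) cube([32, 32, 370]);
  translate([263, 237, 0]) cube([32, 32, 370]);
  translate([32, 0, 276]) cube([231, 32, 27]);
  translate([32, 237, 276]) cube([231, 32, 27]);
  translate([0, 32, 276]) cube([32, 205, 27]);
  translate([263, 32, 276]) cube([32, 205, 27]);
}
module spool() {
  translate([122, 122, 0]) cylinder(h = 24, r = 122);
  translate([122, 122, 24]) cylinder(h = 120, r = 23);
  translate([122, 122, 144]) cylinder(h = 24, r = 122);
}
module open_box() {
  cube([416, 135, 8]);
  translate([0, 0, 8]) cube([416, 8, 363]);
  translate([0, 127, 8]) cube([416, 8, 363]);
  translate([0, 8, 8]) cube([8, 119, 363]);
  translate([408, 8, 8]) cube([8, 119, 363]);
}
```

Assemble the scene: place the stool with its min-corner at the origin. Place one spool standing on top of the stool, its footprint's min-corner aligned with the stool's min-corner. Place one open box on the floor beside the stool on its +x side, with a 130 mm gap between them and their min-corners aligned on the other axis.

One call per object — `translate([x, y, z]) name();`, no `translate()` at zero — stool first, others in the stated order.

stool();
translate([0, 0, 410]) spool();
translate([425, 0, 0]) open_box();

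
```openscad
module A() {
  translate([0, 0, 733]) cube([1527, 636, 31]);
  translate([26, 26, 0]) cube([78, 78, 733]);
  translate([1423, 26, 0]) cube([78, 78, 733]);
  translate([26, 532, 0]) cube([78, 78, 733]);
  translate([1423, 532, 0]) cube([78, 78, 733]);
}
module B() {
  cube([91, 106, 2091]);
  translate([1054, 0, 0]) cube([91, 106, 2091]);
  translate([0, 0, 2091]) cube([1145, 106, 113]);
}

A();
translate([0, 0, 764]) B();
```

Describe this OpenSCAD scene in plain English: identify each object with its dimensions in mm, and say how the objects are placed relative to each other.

A is a rectangular dining table. The top is 1527×636×31 mm with its upper surface at z = 764 mm. It stands on four 78×78 mm square legs, each inset 26 mm from the nearest pair of top edges, running from the floor to the underside of the top.

B is a rectangular door frame: two vertical jambs of 91×106 mm section, 2091 mm tall, with a clear opening 963 mm wide between their inner faces. A header 113 mm tall and 106 mm deep lies on top of the jambs and spans the full outside width.

The door frame is on top of the table.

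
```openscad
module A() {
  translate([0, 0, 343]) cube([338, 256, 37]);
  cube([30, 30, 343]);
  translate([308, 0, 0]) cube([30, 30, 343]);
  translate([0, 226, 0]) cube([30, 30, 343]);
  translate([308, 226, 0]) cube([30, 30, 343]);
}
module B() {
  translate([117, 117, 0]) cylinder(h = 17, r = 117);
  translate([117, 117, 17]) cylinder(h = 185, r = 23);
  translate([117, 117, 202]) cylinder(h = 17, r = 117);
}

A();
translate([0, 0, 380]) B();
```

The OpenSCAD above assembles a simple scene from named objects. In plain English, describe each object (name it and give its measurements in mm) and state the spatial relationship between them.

A is a four-legged stool. The seat is a 338×256×37 mm slab whose top surface is at z = 380 mm; four square legs, each 30×30 mm in cross-section, run from the floor (z = 0) to the underside of the seat, each flush with a corner of the seat.

B is a spool: two coaxial disc flanges of radius 117 mm and thickness 17 mm, joined by a core cylinder of radius 23 mm and height 185 mm. The lower flange rests on z = 0 and the three cylinders share a vertical axis.

The spool is on top of the stool.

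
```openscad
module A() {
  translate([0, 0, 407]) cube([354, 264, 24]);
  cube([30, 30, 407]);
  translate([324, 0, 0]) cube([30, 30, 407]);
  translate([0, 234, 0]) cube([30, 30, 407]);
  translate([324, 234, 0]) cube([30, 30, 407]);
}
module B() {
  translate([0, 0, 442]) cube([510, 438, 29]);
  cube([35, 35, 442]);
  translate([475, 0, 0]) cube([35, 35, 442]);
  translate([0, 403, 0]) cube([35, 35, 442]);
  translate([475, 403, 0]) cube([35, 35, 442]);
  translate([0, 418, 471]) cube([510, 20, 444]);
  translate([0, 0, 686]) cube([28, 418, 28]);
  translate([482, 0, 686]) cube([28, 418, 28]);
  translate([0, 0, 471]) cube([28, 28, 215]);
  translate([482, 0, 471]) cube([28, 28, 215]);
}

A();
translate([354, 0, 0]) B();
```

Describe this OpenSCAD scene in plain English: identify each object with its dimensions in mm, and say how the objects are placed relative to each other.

A is a simple wooden stool: a rectangular seat 354 mm (x) by 264 mm (y), 24 mm thick, top face at z = 431 mm, on four square legs, each 30×30 mm in cross-section. The legs rest on z = 0, each flush with a corner of the seat.

B is a chair. The seat is a 510×438×29 mm slab with its top at z = 471 mm, on four 35×35 mm corner legs (flush with the seat edges, standing on z = 0). A flat backrest 20 mm thick, 444 mm tall, spans the full seat width and rises from the seat top along its +y edge, rear face flush with the rear of the seat. Two armrests of 28×28 mm section run along each side from the seat's front edge to the front of the backrest, top faces 243 mm above the seat top and outer faces flush with the seat's x-edges; a 28×28 mm post under the front of each armrest stands on the seat at the front corner.

The chair is against the stool's +x side, with their −y faces flush.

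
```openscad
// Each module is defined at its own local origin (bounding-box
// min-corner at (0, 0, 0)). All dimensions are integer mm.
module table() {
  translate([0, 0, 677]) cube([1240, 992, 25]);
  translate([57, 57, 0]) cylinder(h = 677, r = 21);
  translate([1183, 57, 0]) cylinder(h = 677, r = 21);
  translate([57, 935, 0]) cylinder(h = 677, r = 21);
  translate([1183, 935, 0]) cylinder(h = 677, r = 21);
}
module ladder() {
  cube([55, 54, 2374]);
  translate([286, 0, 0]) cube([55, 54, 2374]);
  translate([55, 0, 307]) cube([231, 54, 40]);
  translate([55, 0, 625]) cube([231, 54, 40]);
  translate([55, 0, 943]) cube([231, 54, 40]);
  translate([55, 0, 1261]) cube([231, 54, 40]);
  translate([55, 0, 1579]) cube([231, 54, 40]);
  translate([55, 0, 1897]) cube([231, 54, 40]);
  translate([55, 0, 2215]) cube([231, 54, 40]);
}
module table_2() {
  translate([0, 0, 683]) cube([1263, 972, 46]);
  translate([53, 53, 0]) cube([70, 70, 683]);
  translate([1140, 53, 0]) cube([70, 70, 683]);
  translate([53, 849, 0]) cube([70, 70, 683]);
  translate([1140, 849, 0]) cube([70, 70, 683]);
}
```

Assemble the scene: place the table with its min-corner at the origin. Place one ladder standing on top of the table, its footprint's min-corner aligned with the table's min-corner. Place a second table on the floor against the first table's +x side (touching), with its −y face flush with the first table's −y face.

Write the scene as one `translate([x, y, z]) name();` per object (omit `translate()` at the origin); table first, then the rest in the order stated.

table();
translate([0, 0, 702]) ladder();
translate([1240, 0, 0]) table_2();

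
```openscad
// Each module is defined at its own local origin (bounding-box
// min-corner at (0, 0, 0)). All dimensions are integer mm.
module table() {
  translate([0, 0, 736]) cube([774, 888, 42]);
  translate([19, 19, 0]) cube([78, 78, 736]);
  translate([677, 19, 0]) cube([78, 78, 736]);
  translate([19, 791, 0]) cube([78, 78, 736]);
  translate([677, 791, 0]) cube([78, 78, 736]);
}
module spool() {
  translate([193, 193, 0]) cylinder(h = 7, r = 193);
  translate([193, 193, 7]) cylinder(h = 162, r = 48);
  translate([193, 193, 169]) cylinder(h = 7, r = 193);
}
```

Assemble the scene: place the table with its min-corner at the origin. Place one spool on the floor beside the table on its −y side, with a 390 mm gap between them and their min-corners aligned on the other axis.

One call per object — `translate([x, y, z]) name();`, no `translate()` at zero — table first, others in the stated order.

table();
translate([0, -776, 0]) spool();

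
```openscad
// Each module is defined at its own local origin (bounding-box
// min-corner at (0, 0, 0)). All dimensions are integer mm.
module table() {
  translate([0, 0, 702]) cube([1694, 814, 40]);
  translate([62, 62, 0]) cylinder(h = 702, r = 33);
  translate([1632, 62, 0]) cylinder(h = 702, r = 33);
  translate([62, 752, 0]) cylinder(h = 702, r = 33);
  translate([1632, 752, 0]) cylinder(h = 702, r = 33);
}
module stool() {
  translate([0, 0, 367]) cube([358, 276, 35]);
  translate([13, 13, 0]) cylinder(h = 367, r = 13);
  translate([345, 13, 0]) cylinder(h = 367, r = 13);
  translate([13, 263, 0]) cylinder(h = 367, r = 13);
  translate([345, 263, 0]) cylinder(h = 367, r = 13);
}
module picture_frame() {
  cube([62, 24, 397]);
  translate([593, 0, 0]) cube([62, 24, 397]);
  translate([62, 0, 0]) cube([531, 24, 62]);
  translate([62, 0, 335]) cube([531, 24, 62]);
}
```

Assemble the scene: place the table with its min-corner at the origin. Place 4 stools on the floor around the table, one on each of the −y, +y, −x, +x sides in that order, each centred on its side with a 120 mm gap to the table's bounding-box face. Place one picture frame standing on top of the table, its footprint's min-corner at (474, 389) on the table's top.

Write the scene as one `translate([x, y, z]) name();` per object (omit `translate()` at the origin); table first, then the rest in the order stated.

table();
translate([668, -396, 0]) stool();
translate([668, 934, 0]) stool();
translate([-478, 269, 0]) stool();
translate([1814, 269, 0]) stool();
translate([474, 389, 742]) picture_frame();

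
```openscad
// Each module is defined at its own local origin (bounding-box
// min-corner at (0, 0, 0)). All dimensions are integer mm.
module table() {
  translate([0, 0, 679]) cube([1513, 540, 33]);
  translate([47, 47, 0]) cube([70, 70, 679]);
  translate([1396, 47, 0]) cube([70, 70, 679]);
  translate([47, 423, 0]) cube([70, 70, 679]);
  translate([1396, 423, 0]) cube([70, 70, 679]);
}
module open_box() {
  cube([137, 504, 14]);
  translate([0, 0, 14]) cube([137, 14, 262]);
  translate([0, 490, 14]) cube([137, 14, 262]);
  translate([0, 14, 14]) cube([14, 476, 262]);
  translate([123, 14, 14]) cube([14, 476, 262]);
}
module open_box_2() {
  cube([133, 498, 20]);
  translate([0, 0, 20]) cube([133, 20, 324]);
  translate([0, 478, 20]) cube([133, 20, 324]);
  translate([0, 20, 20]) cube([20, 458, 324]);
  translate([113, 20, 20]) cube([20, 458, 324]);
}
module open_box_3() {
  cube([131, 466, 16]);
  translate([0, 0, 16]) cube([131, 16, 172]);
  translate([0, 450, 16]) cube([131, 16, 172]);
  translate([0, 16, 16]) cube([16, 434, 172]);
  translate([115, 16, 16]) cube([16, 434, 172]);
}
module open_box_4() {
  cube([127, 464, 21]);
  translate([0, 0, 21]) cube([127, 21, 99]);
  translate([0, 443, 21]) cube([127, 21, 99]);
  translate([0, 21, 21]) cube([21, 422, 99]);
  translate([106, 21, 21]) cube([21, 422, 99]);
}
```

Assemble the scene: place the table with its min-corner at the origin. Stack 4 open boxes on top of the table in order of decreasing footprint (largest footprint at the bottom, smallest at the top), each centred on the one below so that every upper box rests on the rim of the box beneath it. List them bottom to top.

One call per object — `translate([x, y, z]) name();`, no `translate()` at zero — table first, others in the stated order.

table();
translate([688, 18, 712]) open_box();
translate([690, 21, 988]) open_box_2();
translate([691, 37, 1332]) open_box_3();
translate([693, 38, 1520]) open_box_4();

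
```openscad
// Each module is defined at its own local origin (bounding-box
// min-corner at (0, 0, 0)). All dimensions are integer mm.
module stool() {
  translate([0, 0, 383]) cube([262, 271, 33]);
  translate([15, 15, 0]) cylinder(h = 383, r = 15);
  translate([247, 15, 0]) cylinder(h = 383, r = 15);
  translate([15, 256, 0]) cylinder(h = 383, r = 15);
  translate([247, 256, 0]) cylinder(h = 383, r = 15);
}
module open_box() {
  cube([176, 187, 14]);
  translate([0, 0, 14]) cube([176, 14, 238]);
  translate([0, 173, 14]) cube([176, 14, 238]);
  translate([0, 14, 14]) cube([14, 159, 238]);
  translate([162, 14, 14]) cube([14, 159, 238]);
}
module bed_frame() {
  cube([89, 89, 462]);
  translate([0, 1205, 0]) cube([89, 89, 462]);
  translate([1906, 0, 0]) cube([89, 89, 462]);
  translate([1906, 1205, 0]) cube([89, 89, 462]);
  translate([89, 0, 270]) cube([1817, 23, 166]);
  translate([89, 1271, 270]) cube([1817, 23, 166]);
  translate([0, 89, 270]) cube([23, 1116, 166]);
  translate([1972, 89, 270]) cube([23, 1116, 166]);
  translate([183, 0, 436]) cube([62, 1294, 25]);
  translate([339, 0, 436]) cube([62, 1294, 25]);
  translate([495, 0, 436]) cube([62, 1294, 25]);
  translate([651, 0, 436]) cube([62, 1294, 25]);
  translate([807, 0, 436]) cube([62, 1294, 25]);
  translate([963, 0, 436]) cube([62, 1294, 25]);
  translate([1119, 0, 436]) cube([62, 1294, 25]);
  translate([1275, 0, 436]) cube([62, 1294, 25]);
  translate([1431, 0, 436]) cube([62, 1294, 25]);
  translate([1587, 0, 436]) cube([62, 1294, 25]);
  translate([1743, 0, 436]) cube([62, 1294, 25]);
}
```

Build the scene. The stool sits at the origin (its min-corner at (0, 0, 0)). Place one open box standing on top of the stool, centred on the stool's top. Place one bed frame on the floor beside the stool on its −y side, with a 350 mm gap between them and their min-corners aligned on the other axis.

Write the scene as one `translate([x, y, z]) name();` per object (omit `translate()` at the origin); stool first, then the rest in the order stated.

stool();
translate([43, 42, 416]) open_box();
translate([0, -1644, 0]) bed_frame();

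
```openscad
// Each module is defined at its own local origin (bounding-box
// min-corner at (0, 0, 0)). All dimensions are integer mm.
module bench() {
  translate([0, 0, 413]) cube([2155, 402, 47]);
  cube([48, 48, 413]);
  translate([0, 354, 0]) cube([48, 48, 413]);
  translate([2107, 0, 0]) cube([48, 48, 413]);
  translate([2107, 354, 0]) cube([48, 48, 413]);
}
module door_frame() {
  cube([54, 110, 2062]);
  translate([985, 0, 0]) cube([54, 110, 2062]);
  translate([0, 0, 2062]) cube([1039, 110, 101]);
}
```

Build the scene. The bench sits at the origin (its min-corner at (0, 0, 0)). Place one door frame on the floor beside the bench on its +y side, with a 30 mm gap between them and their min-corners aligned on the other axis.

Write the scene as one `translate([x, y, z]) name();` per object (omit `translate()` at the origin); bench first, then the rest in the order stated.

bench();
translate([0, 432, 0]) door_frame();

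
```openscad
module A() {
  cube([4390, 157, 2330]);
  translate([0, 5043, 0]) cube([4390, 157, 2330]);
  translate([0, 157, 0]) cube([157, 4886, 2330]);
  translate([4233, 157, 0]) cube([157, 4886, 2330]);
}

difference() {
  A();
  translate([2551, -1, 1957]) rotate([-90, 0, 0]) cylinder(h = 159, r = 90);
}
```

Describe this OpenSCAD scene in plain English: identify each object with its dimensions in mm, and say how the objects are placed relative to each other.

A is a box-shaped house frame (walls only): outside footprint 4390×5200 mm, wall height 2330 mm, wall thickness 157 mm. The two y-facing walls run the full x-width; the two x-facing walls fit between the inner faces of the y-facing walls.

The house frame has a circular hole of radius 90 mm through its front wall, centred at (x = 2551, z = 1957).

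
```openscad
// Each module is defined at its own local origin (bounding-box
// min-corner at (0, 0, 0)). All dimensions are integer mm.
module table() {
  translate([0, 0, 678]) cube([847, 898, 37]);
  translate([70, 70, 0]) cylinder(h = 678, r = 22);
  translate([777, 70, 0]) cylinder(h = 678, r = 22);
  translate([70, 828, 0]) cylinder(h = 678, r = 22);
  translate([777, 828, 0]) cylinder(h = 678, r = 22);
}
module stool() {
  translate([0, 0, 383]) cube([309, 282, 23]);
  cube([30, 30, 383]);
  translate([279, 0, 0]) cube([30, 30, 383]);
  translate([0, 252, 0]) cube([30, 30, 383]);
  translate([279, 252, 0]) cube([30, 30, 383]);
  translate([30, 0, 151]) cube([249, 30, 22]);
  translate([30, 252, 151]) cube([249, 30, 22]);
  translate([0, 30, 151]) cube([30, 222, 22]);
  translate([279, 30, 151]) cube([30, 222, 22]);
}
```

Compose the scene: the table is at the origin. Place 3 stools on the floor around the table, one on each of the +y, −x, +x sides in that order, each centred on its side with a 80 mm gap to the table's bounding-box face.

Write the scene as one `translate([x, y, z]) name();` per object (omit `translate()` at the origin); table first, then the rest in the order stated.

table();
translate([269, 978, 0]) stool();
translate([-389, 308, 0]) stool();
translate([927, 308, 0]) stool();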